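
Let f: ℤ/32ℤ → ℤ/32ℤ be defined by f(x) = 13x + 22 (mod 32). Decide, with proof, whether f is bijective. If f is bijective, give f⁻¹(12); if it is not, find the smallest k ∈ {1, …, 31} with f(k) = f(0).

Suppose f(a) = f(b) in ℤ/32ℤ. Then 13a + 22 ≡ 13b + 22 (mod 32), so 13(a − b) ≡ 0 (mod 32).
Since gcd(13, 32) = 1, 13 is invertible modulo 32, hence a − b ≡ 0 (mod 32), i.e. a = b.
We now compute 13⁻¹ mod 32 explicitly. Euclid's algorithm: 32 = 2·13 + 6, 13 = 2·6 + 1; back-substituting gives 1 = 5·13 − 2·32, so 13⁻¹ ≡ 5 (mod 32).
Then y ↦ 5(y − 22) is a two-sided inverse to f, so every y ∈ ℤ/32ℤ has a preimage.
Therefore f is bijective.
Since f is bijective, we compute f⁻¹(12): solve 13x + 22 ≡ 12 (mod 32), i.e. 13x ≡ 22 (mod 32).
Multiplying by 13⁻¹ = 5 gives x ≡ 5·22 = 110 = 3·32 + 14 ≡ 14 (mod 32).
Check: f(14) = 13·14 + 22 = 204 = 6·32 + 12 ≡ 12 (mod 32).

14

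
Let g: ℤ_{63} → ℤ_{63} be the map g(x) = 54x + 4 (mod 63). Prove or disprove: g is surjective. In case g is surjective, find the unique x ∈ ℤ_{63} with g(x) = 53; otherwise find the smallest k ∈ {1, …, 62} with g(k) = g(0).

7

Since gcd(54, 63) = 9, we have 54x ≡ 0 (mod 9) for all x, so g(x) ≡ 4 (mod 9).
But 0 ≢ 4 (mod 9), so 0 ∈ ℤ_{63} has no preimage. So g is not surjective.
Since g is not surjective, we find the least positive k with g(k) = g(0): this means 54k ≡ 0 (mod 63), i.e. 63 ∣ 54k. Since gcd(54, 63) = 9, dividing through by 9 this holds exactly when 7 ∣ 6k, and as gcd(6, 7) = 1, exactly when 7 ∣ k.
The smallest positive such k is 7.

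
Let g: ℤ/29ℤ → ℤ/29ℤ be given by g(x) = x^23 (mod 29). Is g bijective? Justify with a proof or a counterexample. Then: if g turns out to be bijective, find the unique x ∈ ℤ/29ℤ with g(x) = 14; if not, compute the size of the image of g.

Since 29 is prime, the nonzero elements of ℤ/29ℤ form a cyclic group of order 28.
As gcd(23, 28) = 1, raising to the 23rd power is a bijection on this group: if s^23 ≡ t^23 then (st^{−1})^23 = 1, and the only element of order dividing gcd(23, 28) = 1 is 1, so s = t.
With g(0) = 0 this makes g injective on all of ℤ/29ℤ, hence bijective (finite equal-size domain and codomain). In particular g is bijective.
Since g is bijective, we find the preimage of 14. The inverse of x ↦ x^23 on (ℤ/29ℤ)^× is x ↦ x^11, because 23·11 = 253 = 9·28 + 1 ≡ 1 (mod 28) and x^{28} = 1 for x ≠ 0 (Fermat). So g⁻¹(14) = 14^11 mod 29.
Repeated squaring mod 29: 14^1 ≡ 14, 14^2 ≡ 14² = 196 ≡ 22, 14^4 ≡ 22² = 484 ≡ 20, 14^8 ≡ 20² = 400 ≡ 23. Since 11 = 8 + 2 + 1, 14^11 ≡ 23·22·14: 23·22 = 506 ≡ 13, then 13·14 = 182 ≡ 8. So 14^11 ≡ 8 (mod 29).
Hence g⁻¹(14) = 8.

8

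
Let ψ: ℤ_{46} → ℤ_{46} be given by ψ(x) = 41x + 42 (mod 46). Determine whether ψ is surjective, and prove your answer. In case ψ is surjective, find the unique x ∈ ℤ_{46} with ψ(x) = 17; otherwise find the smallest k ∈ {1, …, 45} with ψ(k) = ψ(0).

Since gcd(41, 46) = 1, 41 is invertible modulo 46. Euclid's algorithm: 46 = 1·41 + 5, 41 = 8·5 + 1; back-substituting gives 1 = 9·41 − 8·46, so 41⁻¹ ≡ 9 (mod 46).
For any y ∈ ℤ_{46}, x = 9(y − 42) mod 46 satisfies ψ(x) = 41·9(y − 42) + 42 ≡ y (since 41·9 ≡ 1 mod 46). So every y has a preimage.
So ψ is surjective.
Since ψ is surjective, we compute ψ⁻¹(17): solve 41x + 42 ≡ 17 (mod 46), i.e. 41x ≡ 21 (mod 46).
Multiplying by 41⁻¹ = 9 gives x ≡ 9·21 = 189 = 4·46 + 5 ≡ 5 (mod 46).
Check: ψ(5) = 41·5 + 42 = 247 = 5·46 + 17 ≡ 17 (mod 46).

5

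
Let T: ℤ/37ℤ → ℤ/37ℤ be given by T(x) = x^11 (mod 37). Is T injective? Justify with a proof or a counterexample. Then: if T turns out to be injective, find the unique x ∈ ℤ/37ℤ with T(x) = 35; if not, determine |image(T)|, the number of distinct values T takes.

Since 37 is prime, the nonzero elements of ℤ/37ℤ form a cyclic group of order 36.
As gcd(11, 36) = 1, raising to the 11th power is a bijection on this group: if a^11 ≡ b^11 then (ab^{−1})^11 = 1, and the only element of order dividing gcd(11, 36) = 1 is 1, so a = b.
With T(0) = 0 this makes T injective on all of ℤ/37ℤ, hence bijective (finite equal-size domain and codomain). In particular T is injective.
Since T is injective, we find the preimage of 35. The inverse of x ↦ x^11 on (ℤ/37ℤ)^× is x ↦ x^23, because 11·23 = 253 = 7·36 + 1 ≡ 1 (mod 36) and x^{36} = 1 for x ≠ 0 (Fermat). So T⁻¹(35) = 35^23 mod 37.
Repeated squaring mod 37: 35^1 ≡ 35, 35^2 ≡ 35² = 1225 ≡ 4, 35^4 ≡ 4² = 16, 35^8 ≡ 16² = 256 ≡ 34, 35^16 ≡ 34² = 1156 ≡ 9. Since 23 = 16 + 4 + 2 + 1, 35^23 ≡ 9·16·4·35: 9·16 = 144 ≡ 33, then 33·4 = 132 ≡ 21, then 21·35 = 735 ≡ 32. So 35^23 ≡ 32 (mod 37).
Hence T⁻¹(35) = 32.

32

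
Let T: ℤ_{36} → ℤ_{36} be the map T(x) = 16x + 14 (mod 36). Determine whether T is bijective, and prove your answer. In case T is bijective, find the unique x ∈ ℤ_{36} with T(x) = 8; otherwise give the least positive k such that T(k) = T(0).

9

We have gcd(16, 36) = 4 > 1. Taking a = 0 and b = 9: T(0) = 14 and T(9) = 16·9 + 14 = 158 ≡ 14 (mod 36).
So T(0) = T(9) while 0 ≠ 9, thus T is not injective, hence not bijective.
Since T is not bijective, we find the least positive k with T(k) = T(0): this means 16k ≡ 0 (mod 36), i.e. 36 ∣ 16k. Since gcd(16, 36) = 4, dividing through by 4 this holds exactly when 9 ∣ 4k, and as gcd(4, 9) = 1, exactly when 9 ∣ k.
The smallest positive such k is 9.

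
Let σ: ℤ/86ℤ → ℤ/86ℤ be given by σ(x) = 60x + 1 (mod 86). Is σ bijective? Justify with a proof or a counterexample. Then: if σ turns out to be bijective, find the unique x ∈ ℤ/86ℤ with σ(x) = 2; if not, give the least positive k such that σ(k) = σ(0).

We have gcd(60, 86) = 2 > 1. Taking x_1 = 0 and x_2 = 43: σ(0) = 1 and σ(43) = 60·43 + 1 = 2581 ≡ 1 (mod 86).
So σ(0) = σ(43) while 0 ≠ 43, so σ is not injective, hence not bijective.
Since σ is not bijective, we find the least positive k with σ(k) = σ(0): this means 60k ≡ 0 (mod 86), i.e. 86 ∣ 60k. Since gcd(60, 86) = 2, dividing through by 2 this holds exactly when 43 ∣ 30k, and as gcd(30, 43) = 1, exactly when 43 ∣ k.
The smallest positive such k is 43.

43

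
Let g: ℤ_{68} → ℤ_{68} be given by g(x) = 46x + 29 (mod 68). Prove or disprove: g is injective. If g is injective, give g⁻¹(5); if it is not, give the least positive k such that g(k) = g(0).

We have gcd(46, 68) = 2 > 1. Taking x_1 = 0 and x_2 = 34: g(0) = 29 and g(34) = 46·34 + 29 = 1593 ≡ 29 (mod 68).
So g(0) = g(34) while 0 ≠ 34, therefore g is not injective.
Since g is not injective, we find the least positive k with g(k) = g(0): this means 46k ≡ 0 (mod 68), i.e. 68 ∣ 46k. Since gcd(46, 68) = 2, dividing through by 2 this holds exactly when 34 ∣ 23k, and as gcd(23, 34) = 1, exactly when 34 ∣ k.
The smallest positive such k is 34.

34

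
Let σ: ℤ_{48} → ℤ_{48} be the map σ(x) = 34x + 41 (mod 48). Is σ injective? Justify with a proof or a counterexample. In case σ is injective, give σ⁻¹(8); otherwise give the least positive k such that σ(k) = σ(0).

24

We have gcd(34, 48) = 2 > 1. Taking a = 0 and b = 24: σ(0) = 41 and σ(24) = 34·24 + 41 = 857 ≡ 41 (mod 48).
So σ(0) = σ(24) while 0 ≠ 24, so σ is not injective.
Since σ is not injective, we find the least positive k with σ(k) = σ(0): this means 34k ≡ 0 (mod 48), i.e. 48 ∣ 34k. Since gcd(34, 48) = 2, dividing through by 2 this holds exactly when 24 ∣ 17k, and as gcd(17, 24) = 1, exactly when 24 ∣ k.
The smallest positive such k is 24.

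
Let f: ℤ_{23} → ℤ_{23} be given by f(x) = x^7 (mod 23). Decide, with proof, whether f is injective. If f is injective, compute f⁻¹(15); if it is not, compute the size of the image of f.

19

Since 23 is prime, the nonzero elements of ℤ_{23} form a cyclic group of order 22.
As gcd(7, 22) = 1, raising to the 7th power is a bijection on this group: if a^7 ≡ b^7 then (ab^{−1})^7 = 1, and the only element of order dividing gcd(7, 22) = 1 is 1, so a = b.
With f(0) = 0 this makes f injective on all of ℤ_{23}, hence bijective (finite equal-size domain and codomain). In particular f is injective.
Since f is injective, we find the preimage of 15. The inverse of x ↦ x^7 on (ℤ_{23})^× is x ↦ x^19, because 7·19 = 133 = 6·22 + 1 ≡ 1 (mod 22) and x^{22} = 1 for x ≠ 0 (Fermat). So f⁻¹(15) = 15^19 mod 23.
Repeated squaring mod 23: 15^1 ≡ 15, 15^2 ≡ 15² = 225 ≡ 18, 15^4 ≡ 18² = 324 ≡ 2, 15^8 ≡ 2² = 4, 15^16 ≡ 4² = 16. Since 19 = 16 + 2 + 1, 15^19 ≡ 16·18·15: 16·18 = 288 ≡ 12, then 12·15 = 180 ≡ 19. So 15^19 ≡ 19 (mod 23).
Hence f⁻¹(15) = 19.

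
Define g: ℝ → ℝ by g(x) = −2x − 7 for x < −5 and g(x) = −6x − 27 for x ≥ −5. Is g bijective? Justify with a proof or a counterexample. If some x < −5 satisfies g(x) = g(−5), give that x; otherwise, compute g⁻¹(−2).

Both pieces are strictly decreasing (slopes −2 and −6), so each is injective on its own interval.
The left piece maps (−∞, −5) onto (3, ∞); the right piece maps [−5, ∞) onto (−∞, 3].
Since 3 = 3, the images partition ℝ: g is injective and surjective, hence bijective.
Because the two images are disjoint, no x < −5 has g(x) = g(−5), so we compute g⁻¹(−2): −2 lies in (−∞, 3], so solve −6x − 27 = −2: x = (−2 + 27)/(−6) = −25/6.

-25/6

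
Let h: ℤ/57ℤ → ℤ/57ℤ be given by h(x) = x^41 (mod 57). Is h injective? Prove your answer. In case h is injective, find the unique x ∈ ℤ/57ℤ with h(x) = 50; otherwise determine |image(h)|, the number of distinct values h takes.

8

Computing x^41 mod 57 for each x (by repeated squaring, reducing mod 57 at every step), the values h(0), h(1), …, h(56) are: 0, 1, 32, 15, 55, 47, 24, 49, 50, 54, 22, 26, 27, 52, 29, 21, 4, 44, 18, 19, 20, 51, 34, 17, 9, 43, 11, 12, 16, 41, 45, 46, 14, 48, 40, 23, 6, 37, 38, 39, 13, 53, 36, 28, 5, 30, 31, 35, 3, 7, 8, 33, 10, 2, 42, 25, 56.
Every element of ℤ/57ℤ appears exactly once in this list, so h is a bijection, and in particular injective.
Since h is injective, we read off the preimage of 50 from the same table: h(8) = 50, so h⁻¹(50) = 8.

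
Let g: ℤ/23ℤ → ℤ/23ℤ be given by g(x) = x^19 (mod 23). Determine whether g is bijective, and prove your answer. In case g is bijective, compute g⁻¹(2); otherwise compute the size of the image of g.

Since 23 is prime, the nonzero elements of ℤ/23ℤ form a cyclic group of order 22.
As gcd(19, 22) = 1, raising to the 19th power is a bijection on this group: if x_1^19 ≡ x_2^19 then (x_1x_2^{−1})^19 = 1, and the only element of order dividing gcd(19, 22) = 1 is 1, so x_1 = x_2.
With g(0) = 0 this makes g injective on all of ℤ/23ℤ, hence bijective (finite equal-size domain and codomain). In particular g is bijective.
Since g is bijective, we find the preimage of 2. The inverse of x ↦ x^19 on (ℤ/23ℤ)^× is x ↦ x^7, because 19·7 = 133 = 6·22 + 1 ≡ 1 (mod 22) and x^{22} = 1 for x ≠ 0 (Fermat). So g⁻¹(2) = 2^7 mod 23.
Repeated squaring mod 23: 2^1 ≡ 2, 2^2 ≡ 2² = 4, 2^4 ≡ 4² = 16. Since 7 = 4 + 2 + 1, 2^7 ≡ 16·4·2: 16·4 = 64 ≡ 18, then 18·2 = 36 ≡ 13. So 2^7 ≡ 13 (mod 23).
Hence g⁻¹(2) = 13.

13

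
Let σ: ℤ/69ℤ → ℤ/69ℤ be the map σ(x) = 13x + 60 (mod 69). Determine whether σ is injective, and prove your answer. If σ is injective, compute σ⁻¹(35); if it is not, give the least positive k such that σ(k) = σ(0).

14

By definition, σ is injective when σ(x_1) = σ(x_2) forces x_1 = x_2.
If σ(x_1) = σ(x_2), then 13x_1 ≡ 13x_2 (mod 69). Because gcd(13, 69) = 1, we may cancel 13 to get x_1 ≡ x_2 (mod 69).
Hence σ is injective.
We now compute 13⁻¹ mod 69 explicitly. Euclid's algorithm: 69 = 5·13 + 4, 13 = 3·4 + 1; back-substituting gives 1 = 16·13 − 3·69, so 13⁻¹ ≡ 16 (mod 69).
Since σ is injective, we compute σ⁻¹(35): solve 13x + 60 ≡ 35 (mod 69), i.e. 13x ≡ 44 (mod 69).
Multiplying by 13⁻¹ = 16 gives x ≡ 16·44 = 704 = 10·69 + 14 ≡ 14 (mod 69).
Check: σ(14) = 13·14 + 60 = 242 = 3·69 + 35 ≡ 35 (mod 69).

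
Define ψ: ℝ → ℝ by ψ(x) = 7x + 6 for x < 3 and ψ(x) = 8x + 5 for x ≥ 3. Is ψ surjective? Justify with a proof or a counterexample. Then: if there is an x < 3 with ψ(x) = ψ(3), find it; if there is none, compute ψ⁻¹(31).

13/4

Both pieces are strictly increasing (slopes 7 and 8), so each is injective on its own interval.
The left piece maps (−∞, 3) onto (−∞, 27); the right piece maps [3, ∞) onto [29, ∞).
The union (−∞, 27) ∪ [29, ∞) omits the interval between 27 and 29; in particular 27 has no preimage. So ψ is not surjective.
Because the two images are disjoint, no x < 3 has ψ(x) = ψ(3), so we compute ψ⁻¹(31): 31 lies in [29, ∞), so solve 8x + 5 = 31: x = (31 − 5)/8 = 13/4.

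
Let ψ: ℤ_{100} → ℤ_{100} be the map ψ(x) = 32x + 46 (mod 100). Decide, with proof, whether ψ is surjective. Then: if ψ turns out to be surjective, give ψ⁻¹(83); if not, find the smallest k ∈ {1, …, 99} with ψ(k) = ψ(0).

25

Since gcd(32, 100) = 4, we have 32x ≡ 0 (mod 4) for all x, so ψ(x) ≡ 2 (mod 4).
But 0 ≢ 2 (mod 4), so 0 ∈ ℤ_{100} has no preimage. Thus ψ is not surjective.
Since ψ is not surjective, we find the least positive k with ψ(k) = ψ(0): this means 32k ≡ 0 (mod 100), i.e. 100 ∣ 32k. Since gcd(32, 100) = 4, dividing through by 4 this holds exactly when 25 ∣ 8k, and as gcd(8, 25) = 1, exactly when 25 ∣ k.
The smallest positive such k is 25.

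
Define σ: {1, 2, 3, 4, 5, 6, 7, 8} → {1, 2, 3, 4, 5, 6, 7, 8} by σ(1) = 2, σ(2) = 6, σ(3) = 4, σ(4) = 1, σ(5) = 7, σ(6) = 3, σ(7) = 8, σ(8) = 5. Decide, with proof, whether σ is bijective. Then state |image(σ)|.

8

The values 2, 6, 4, 1, 7, 3, 8, 5 are a permutation of {1, 2, 3, 4, 5, 6, 7, 8}: each element appears exactly once.
So σ is injective and surjective, hence bijective.
The image of σ is {1, 2, 3, 4, 5, 6, 7, 8}, which has 8 elements.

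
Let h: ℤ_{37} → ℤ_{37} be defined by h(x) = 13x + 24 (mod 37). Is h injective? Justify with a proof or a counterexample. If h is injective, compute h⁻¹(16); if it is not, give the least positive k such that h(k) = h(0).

25

If h(s) = h(t), then 13s ≡ 13t (mod 37). Because gcd(13, 37) = 1, we may cancel 13 to get s ≡ t (mod 37).
Therefore h is injective.
We now compute 13⁻¹ mod 37 explicitly. Euclid's algorithm: 37 = 2·13 + 11, 13 = 1·11 + 2, 11 = 5·2 + 1; back-substituting gives 1 = 20·13 − 7·37, so 13⁻¹ ≡ 20 (mod 37).
Since h is injective, we find h⁻¹(16): we need 13x ≡ 16 − 24 ≡ 29 (mod 37). Using 13⁻¹ = 20: x ≡ 20·29 = 580 = 15·37 + 25, so x = 25.
Check: h(25) = 13·25 + 24 = 349 = 9·37 + 16 ≡ 16 (mod 37).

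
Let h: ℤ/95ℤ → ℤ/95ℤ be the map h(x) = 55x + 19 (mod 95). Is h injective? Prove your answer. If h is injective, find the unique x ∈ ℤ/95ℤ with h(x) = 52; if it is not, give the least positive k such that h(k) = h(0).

We have gcd(55, 95) = 5 > 1. Taking u = 0 and v = 19: h(0) = 19 and h(19) = 55·19 + 19 = 1064 ≡ 19 (mod 95).
So h(0) = h(19) while 0 ≠ 19, thus h is not injective.
Since h is not injective, we find the least positive k with h(k) = h(0): this means 55k ≡ 0 (mod 95), i.e. 95 ∣ 55k. Since gcd(55, 95) = 5, dividing through by 5 this holds exactly when 19 ∣ 11k, and as gcd(11, 19) = 1, exactly when 19 ∣ k.
The smallest positive such k is 19.

19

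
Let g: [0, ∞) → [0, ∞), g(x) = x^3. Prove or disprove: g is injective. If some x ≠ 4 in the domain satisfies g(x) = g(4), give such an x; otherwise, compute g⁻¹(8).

On [0, ∞), x ↦ x^3 is strictly increasing, so g(x_1) = g(x_2) forces x_1 = x_2. Thus g is injective.
Since x ↦ x^3 is strictly increasing on [0, ∞), it is injective there, so no x ≠ 4 in the domain has g(x) = g(4). We therefore compute g⁻¹(8) = 8^{1/3} = 2 (indeed 2^3 = 8).

2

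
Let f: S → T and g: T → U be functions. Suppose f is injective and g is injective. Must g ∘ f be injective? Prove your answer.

injective

Suppose (g ∘ f)(a) = (g ∘ f)(b), i.e. g(f(a)) = g(f(b)).
Since g is injective, f(a) = f(b). Since f is injective, a = b. Hence g ∘ f is injective.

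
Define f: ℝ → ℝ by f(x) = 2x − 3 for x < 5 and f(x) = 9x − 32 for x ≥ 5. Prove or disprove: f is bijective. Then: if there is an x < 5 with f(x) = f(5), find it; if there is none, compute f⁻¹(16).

16/3

Both pieces are strictly increasing (slopes 2 and 9), so each is injective on its own interval.
The left piece maps (−∞, 5) onto (−∞, 7); the right piece maps [5, ∞) onto [13, ∞).
The images leave a gap (7 has no preimage), so f is not surjective, hence not bijective.
Because the two images are disjoint, no x < 5 has f(x) = f(5), so we compute f⁻¹(16): 16 lies in [13, ∞), so solve 9x − 32 = 16: x = (16 + 32)/9 = 16/3.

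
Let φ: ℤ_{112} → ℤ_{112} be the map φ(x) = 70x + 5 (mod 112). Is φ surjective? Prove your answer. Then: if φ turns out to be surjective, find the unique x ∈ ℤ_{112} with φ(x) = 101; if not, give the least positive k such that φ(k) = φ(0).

8

Since gcd(70, 112) = 14, we have 70x ≡ 0 (mod 14) for all x, so φ(x) ≡ 5 (mod 14).
But 0 ≢ 5 (mod 14), so 0 ∈ ℤ_{112} has no preimage. Hence φ is not surjective.
Since φ is not surjective, we find the least positive k with φ(k) = φ(0): this means 70k ≡ 0 (mod 112), i.e. 112 ∣ 70k. Since gcd(70, 112) = 14, dividing through by 14 this holds exactly when 8 ∣ 5k, and as gcd(5, 8) = 1, exactly when 8 ∣ k.
The smallest positive such k is 8.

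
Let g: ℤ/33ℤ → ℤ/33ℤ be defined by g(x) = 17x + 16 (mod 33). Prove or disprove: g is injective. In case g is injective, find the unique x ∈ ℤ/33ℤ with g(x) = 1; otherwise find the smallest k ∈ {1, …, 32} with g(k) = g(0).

If g(s) = g(t), then 17s ≡ 17t (mod 33). Because gcd(17, 33) = 1, we may cancel 17 to get s ≡ t (mod 33).
So g is injective.
We now compute 17⁻¹ mod 33 explicitly. Euclid's algorithm: 33 = 1·17 + 16, 17 = 1·16 + 1; back-substituting gives 1 = 2·17 − 1·33, so 17⁻¹ ≡ 2 (mod 33).
Since g is injective, we compute g⁻¹(1): solve 17x + 16 ≡ 1 (mod 33), i.e. 17x ≡ 18 (mod 33).
Multiplying by 17⁻¹ = 2 gives x ≡ 2·18 = 36 = 1·33 + 3 ≡ 3 (mod 33).
Check: g(3) = 17·3 + 16 = 67 = 2·33 + 1 ≡ 1 (mod 33).

3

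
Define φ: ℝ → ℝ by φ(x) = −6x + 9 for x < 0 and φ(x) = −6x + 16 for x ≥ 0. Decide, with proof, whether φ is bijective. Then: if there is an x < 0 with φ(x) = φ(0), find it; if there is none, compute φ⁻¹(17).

-7/6

Both pieces are strictly decreasing (slopes −6 and −6), so each is injective on its own interval.
The left piece maps (−∞, 0) onto (9, ∞); the right piece maps [0, ∞) onto (−∞, 16].
These images overlap. In particular φ(0) = 16 (right piece), and solving −6x + 9 = 16 on the left piece gives x = −7/6 < 0.
So φ(−7/6) = φ(0) with −7/6 ≠ 0, and φ is not injective, hence not bijective. This x = −7/6 is the requested value below 0.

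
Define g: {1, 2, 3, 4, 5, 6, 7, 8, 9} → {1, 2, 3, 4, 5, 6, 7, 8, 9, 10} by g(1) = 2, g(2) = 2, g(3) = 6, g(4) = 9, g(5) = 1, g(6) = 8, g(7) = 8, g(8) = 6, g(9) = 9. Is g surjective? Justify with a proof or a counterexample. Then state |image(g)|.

No element maps to 3, so g is not surjective.
The image of g is {1, 2, 6, 8, 9}, which has 5 elements.

5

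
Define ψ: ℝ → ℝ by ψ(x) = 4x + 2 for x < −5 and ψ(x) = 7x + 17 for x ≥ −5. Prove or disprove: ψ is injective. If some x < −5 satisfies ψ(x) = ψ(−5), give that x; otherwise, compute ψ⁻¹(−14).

Both pieces are strictly increasing (slopes 4 and 7), so each is injective on its own interval.
The left piece maps (−∞, −5) onto (−∞, −18); the right piece maps [−5, ∞) onto [−18, ∞).
These images are disjoint, so no value is attained by both pieces. Thus ψ is injective.
Because the two images are disjoint, no x < −5 has ψ(x) = ψ(−5), so we compute ψ⁻¹(−14): −14 lies in [−18, ∞), so solve 7x + 17 = −14: x = (−14 − 17)/7 = −31/7.

-31/7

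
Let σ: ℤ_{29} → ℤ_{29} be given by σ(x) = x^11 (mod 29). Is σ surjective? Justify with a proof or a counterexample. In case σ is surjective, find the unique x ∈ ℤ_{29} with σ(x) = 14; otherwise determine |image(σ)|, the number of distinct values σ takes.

26

Since 29 is prime, the nonzero elements of ℤ_{29} form a cyclic group of order 28.
As gcd(11, 28) = 1, raising to the 11th power is a bijection on this group: if s^11 ≡ t^11 then (st^{−1})^11 = 1, and the only element of order dividing gcd(11, 28) = 1 is 1, so s = t.
With σ(0) = 0 this makes σ injective on all of ℤ_{29}, hence bijective (finite equal-size domain and codomain). In particular σ is surjective.
Since σ is surjective, we find the preimage of 14. The inverse of x ↦ x^11 on (ℤ_{29})^× is x ↦ x^23, because 11·23 = 253 = 9·28 + 1 ≡ 1 (mod 28) and x^{28} = 1 for x ≠ 0 (Fermat). So σ⁻¹(14) = 14^23 mod 29.
Repeated squaring mod 29: 14^1 ≡ 14, 14^2 ≡ 14² = 196 ≡ 22, 14^4 ≡ 22² = 484 ≡ 20, 14^8 ≡ 20² = 400 ≡ 23, 14^16 ≡ 23² = 529 ≡ 7. Since 23 = 16 + 4 + 2 + 1, 14^23 ≡ 7·20·22·14: 7·20 = 140 ≡ 24, then 24·22 = 528 ≡ 6, then 6·14 = 84 ≡ 26. So 14^23 ≡ 26 (mod 29).
Hence σ⁻¹(14) = 26.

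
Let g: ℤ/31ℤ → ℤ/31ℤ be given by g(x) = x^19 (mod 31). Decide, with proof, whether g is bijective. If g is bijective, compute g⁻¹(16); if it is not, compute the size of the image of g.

2

Since 31 is prime, the nonzero elements of ℤ/31ℤ form a cyclic group of order 30.
As gcd(19, 30) = 1, raising to the 19th power is a bijection on this group: if a^19 ≡ b^19 then (ab^{−1})^19 = 1, and the only element of order dividing gcd(19, 30) = 1 is 1, so a = b.
With g(0) = 0 this makes g injective on all of ℤ/31ℤ, hence bijective (finite equal-size domain and codomain). In particular g is bijective.
Since g is bijective, we find the preimage of 16. The inverse of x ↦ x^19 on (ℤ/31ℤ)^× is x ↦ x^19, because 19·19 = 361 = 12·30 + 1 ≡ 1 (mod 30) and x^{30} = 1 for x ≠ 0 (Fermat). So g⁻¹(16) = 16^19 mod 31.
Repeated squaring mod 31: 16^1 ≡ 16, 16^2 ≡ 16² = 256 ≡ 8, 16^4 ≡ 8² = 64 ≡ 2, 16^8 ≡ 2² = 4, 16^16 ≡ 4² = 16. Since 19 = 16 + 2 + 1, 16^19 ≡ 16·8·16: 16·8 = 128 ≡ 4, then 4·16 = 64 ≡ 2. So 16^19 ≡ 2 (mod 31).
Hence g⁻¹(16) = 2.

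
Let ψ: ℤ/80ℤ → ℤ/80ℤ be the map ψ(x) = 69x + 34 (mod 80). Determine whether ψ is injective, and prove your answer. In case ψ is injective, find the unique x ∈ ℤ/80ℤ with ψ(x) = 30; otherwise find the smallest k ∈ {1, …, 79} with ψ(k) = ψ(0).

44

Suppose ψ(s) = ψ(t) in ℤ/80ℤ. Then 69s + 34 ≡ 69t + 34 (mod 80), so 69(s − t) ≡ 0 (mod 80).
Since gcd(69, 80) = 1, 69 is invertible modulo 80, so s − t ≡ 0 (mod 80), i.e. s = t.
So ψ is injective.
We now compute 69⁻¹ mod 80 explicitly. Euclid's algorithm: 80 = 1·69 + 11, 69 = 6·11 + 3, 11 = 3·3 + 2, 3 = 1·2 + 1; back-substituting gives 1 = 29·69 − 25·80, so 69⁻¹ ≡ 29 (mod 80).
Since ψ is injective, we find ψ⁻¹(30): we need 69x ≡ 30 − 34 ≡ 76 (mod 80). Using 69⁻¹ = 29: x ≡ 29·76 = 2204 = 27·80 + 44, so x = 44.
Check: ψ(44) = 69·44 + 34 = 3070 = 38·80 + 30 ≡ 30 (mod 80).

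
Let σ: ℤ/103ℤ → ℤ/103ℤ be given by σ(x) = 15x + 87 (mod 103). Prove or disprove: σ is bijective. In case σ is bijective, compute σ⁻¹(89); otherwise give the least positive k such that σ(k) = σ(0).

By definition, injectivity means: for all a, b in the domain, σ(a) = σ(b) implies a = b.
Suppose σ(a) = σ(b) in ℤ/103ℤ. Then 15a + 87 ≡ 15b + 87 (mod 103), so 15(a − b) ≡ 0 (mod 103).
Since gcd(15, 103) = 1, 15 is invertible modulo 103, hence a − b ≡ 0 (mod 103), i.e. a = b.
We now compute 15⁻¹ mod 103 explicitly. Euclid's algorithm: 103 = 6·15 + 13, 15 = 1·13 + 2, 13 = 6·2 + 1; back-substituting gives 1 = 55·15 − 8·103, so 15⁻¹ ≡ 55 (mod 103).
Then y ↦ 55(y − 87) is a two-sided inverse to σ, so every y ∈ ℤ/103ℤ has a preimage.
Thus σ is bijective.
Since σ is bijective, we compute σ⁻¹(89): solve 15x + 87 ≡ 89 (mod 103), i.e. 15x ≡ 2 (mod 103).
Multiplying by 15⁻¹ = 55 gives x ≡ 55·2 = 110 = 1·103 + 7 ≡ 7 (mod 103).
Check: σ(7) = 15·7 + 87 = 192 = 1·103 + 89 ≡ 89 (mod 103).

7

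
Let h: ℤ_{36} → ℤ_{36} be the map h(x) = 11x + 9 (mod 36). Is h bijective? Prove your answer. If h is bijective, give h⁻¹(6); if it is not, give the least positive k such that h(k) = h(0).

3

Suppose h(x_1) = h(x_2) in ℤ_{36}. Then 11x_1 + 9 ≡ 11x_2 + 9 (mod 36), therefore 11(x_1 − x_2) ≡ 0 (mod 36).
Since gcd(11, 36) = 1, 11 is invertible modulo 36, therefore x_1 − x_2 ≡ 0 (mod 36), i.e. x_1 = x_2.
We now compute 11⁻¹ mod 36 explicitly. Euclid's algorithm: 36 = 3·11 + 3, 11 = 3·3 + 2, 3 = 1·2 + 1; back-substituting gives 1 = 23·11 − 7·36, so 11⁻¹ ≡ 23 (mod 36).
For any y ∈ ℤ_{36}, x = 23(y − 9) mod 36 satisfies h(x) = 11·23(y − 9) + 9 ≡ y (since 11·23 ≡ 1 mod 36). So every y has a preimage.
Hence h is bijective.
Since h is bijective, we find h⁻¹(6): we need 11x ≡ 6 − 9 ≡ 33 (mod 36). Using 11⁻¹ = 23: x ≡ 23·33 = 759 = 21·36 + 3, so x = 3.
Check: h(3) = 11·3 + 9 = 42 = 1·36 + 6 ≡ 6 (mod 36).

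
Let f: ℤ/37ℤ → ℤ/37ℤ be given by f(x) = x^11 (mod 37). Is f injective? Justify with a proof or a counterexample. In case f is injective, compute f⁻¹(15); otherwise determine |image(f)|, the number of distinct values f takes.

13

Since 37 is prime, the nonzero elements of ℤ/37ℤ form a cyclic group of order 36.
As gcd(11, 36) = 1, raising to the 11th power is a bijection on this group: if x_1^11 ≡ x_2^11 then (x_1x_2^{−1})^11 = 1, and the only element of order dividing gcd(11, 36) = 1 is 1, so x_1 = x_2.
With f(0) = 0 this makes f injective on all of ℤ/37ℤ, hence bijective (finite equal-size domain and codomain). In particular f is injective.
Since f is injective, we find the preimage of 15. The inverse of x ↦ x^11 on (ℤ/37ℤ)^× is x ↦ x^23, because 11·23 = 253 = 7·36 + 1 ≡ 1 (mod 36) and x^{36} = 1 for x ≠ 0 (Fermat). So f⁻¹(15) = 15^23 mod 37.
Repeated squaring mod 37: 15^1 ≡ 15, 15^2 ≡ 15² = 225 ≡ 3, 15^4 ≡ 3² = 9, 15^8 ≡ 9² = 81 ≡ 7, 15^16 ≡ 7² = 49 ≡ 12. Since 23 = 16 + 4 + 2 + 1, 15^23 ≡ 12·9·3·15: 12·9 = 108 ≡ 34, then 34·3 = 102 ≡ 28, then 28·15 = 420 ≡ 13. So 15^23 ≡ 13 (mod 37).
Hence f⁻¹(15) = 13.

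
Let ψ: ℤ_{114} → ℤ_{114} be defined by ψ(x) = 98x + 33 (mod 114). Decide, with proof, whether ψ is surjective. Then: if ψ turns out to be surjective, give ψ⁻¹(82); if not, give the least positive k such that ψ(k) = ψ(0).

Since gcd(98, 114) = 2, we have 98x ≡ 0 (mod 2) for all x, so ψ(x) ≡ 1 (mod 2).
But 0 ≢ 1 (mod 2), so 0 ∈ ℤ_{114} has no preimage. Therefore ψ is not surjective.
Since ψ is not surjective, we find the least positive k with ψ(k) = ψ(0): this means 98k ≡ 0 (mod 114), i.e. 114 ∣ 98k. Since gcd(98, 114) = 2, dividing through by 2 this holds exactly when 57 ∣ 49k, and as gcd(49, 57) = 1, exactly when 57 ∣ k.
The smallest positive such k is 57.

57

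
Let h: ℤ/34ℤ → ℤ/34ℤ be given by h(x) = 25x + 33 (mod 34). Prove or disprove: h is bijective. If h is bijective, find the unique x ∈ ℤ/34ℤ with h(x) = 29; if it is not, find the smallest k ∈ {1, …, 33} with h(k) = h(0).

If h(x_1) = h(x_2), then 25x_1 ≡ 25x_2 (mod 34). Because gcd(25, 34) = 1, we may cancel 25 to get x_1 ≡ x_2 (mod 34).
We now compute 25⁻¹ mod 34 explicitly. Euclid's algorithm: 34 = 1·25 + 9, 25 = 2·9 + 7, 9 = 1·7 + 2, 7 = 3·2 + 1; back-substituting gives 1 = 15·25 − 11·34, so 25⁻¹ ≡ 15 (mod 34).
For any y ∈ ℤ/34ℤ, x = 15(y − 33) mod 34 satisfies h(x) = 25·15(y − 33) + 33 ≡ y (since 25·15 ≡ 1 mod 34). So every y has a preimage.
So h is bijective.
Since h is bijective, we compute h⁻¹(29): solve 25x + 33 ≡ 29 (mod 34), i.e. 25x ≡ 30 (mod 34).
Multiplying by 25⁻¹ = 15 gives x ≡ 15·30 = 450 = 13·34 + 8 ≡ 8 (mod 34).
Check: h(8) = 25·8 + 33 = 233 = 6·34 + 29 ≡ 29 (mod 34).

8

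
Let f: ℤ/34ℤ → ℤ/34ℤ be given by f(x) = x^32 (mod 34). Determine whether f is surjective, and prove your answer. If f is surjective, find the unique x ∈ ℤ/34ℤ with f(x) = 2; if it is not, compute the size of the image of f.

f(1) = 1^32 = 1.
f(3): Repeated squaring mod 34: 3^1 ≡ 3, 3^2 ≡ 3² = 9, 3^4 ≡ 9² = 81 ≡ 13, 3^8 ≡ 13² = 169 ≡ 33, 3^16 ≡ 33² = 1089 ≡ 1, 3^32 ≡ 1² = 1. So 3^32 ≡ 1 (mod 34).
So f(1) = f(3) = 1 while 1 ≠ 3, thus f is not injective.
A non-injective map from the 34-element set ℤ/34ℤ to itself takes at most 33 distinct values, so it cannot be surjective. Hence f is not surjective.
Since f is not surjective, we determine |image(f)|. Computing x^32 mod 34 for each x (by repeated squaring, reducing mod 34 at every step), the values f(0), f(1), …, f(33) are: 0, 1, 18, 1, 18, 1, 18, 1, 18, 1, 18, 1, 18, 1, 18, 1, 18, 17, 18, 1, 18, 1, 18, 1, 18, 1, 18, 1, 18, 1, 18, 1, 18, 1.
The distinct values are {0, 1, 17, 18}; there are 4 of them.

4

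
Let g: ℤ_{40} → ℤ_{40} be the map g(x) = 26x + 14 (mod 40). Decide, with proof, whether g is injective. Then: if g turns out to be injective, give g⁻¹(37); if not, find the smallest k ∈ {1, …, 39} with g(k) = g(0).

20

We have gcd(26, 40) = 2 > 1. Taking a = 0 and b = 20: g(0) = 14 and g(20) = 26·20 + 14 = 534 ≡ 14 (mod 40).
So g(0) = g(20) while 0 ≠ 20, hence g is not injective.
Since g is not injective, we find the least positive k with g(k) = g(0): this means 26k ≡ 0 (mod 40), i.e. 40 ∣ 26k. Since gcd(26, 40) = 2, dividing through by 2 this holds exactly when 20 ∣ 13k, and as gcd(13, 20) = 1, exactly when 20 ∣ k.
The smallest positive such k is 20.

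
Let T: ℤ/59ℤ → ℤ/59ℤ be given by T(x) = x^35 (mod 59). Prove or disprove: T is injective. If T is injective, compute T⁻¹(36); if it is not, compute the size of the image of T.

Since 59 is prime, the nonzero elements of ℤ/59ℤ form a cyclic group of order 58.
As gcd(35, 58) = 1, raising to the 35th power is a bijection on this group: if u^35 ≡ v^35 then (uv^{−1})^35 = 1, and the only element of order dividing gcd(35, 58) = 1 is 1, so u = v.
With T(0) = 0 this makes T injective on all of ℤ/59ℤ, hence bijective (finite equal-size domain and codomain). In particular T is injective.
Since T is injective, we find the preimage of 36. The inverse of x ↦ x^35 on (ℤ/59ℤ)^× is x ↦ x^5, because 35·5 = 175 = 3·58 + 1 ≡ 1 (mod 58) and x^{58} = 1 for x ≠ 0 (Fermat). So T⁻¹(36) = 36^5 mod 59.
Repeated squaring mod 59: 36^1 ≡ 36, 36^2 ≡ 36² = 1296 ≡ 57, 36^4 ≡ 57² = 3249 ≡ 4. Since 5 = 4 + 1, 36^5 ≡ 4·36: 4·36 = 144 ≡ 26. So 36^5 ≡ 26 (mod 59).
Hence T⁻¹(36) = 26.

26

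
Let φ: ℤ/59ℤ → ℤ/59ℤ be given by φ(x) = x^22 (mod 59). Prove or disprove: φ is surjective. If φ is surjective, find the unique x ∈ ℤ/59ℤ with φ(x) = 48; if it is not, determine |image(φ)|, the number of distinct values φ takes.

30

φ(29): Repeated squaring mod 59: 29^1 ≡ 29, 29^2 ≡ 29² = 841 ≡ 15, 29^4 ≡ 15² = 225 ≡ 48, 29^8 ≡ 48² = 2304 ≡ 3, 29^16 ≡ 3² = 9. Since 22 = 16 + 4 + 2, 29^22 ≡ 9·48·15: 9·48 = 432 ≡ 19, then 19·15 = 285 ≡ 49. So 29^22 ≡ 49 (mod 59).
φ(30): Repeated squaring mod 59: 30^1 ≡ 30, 30^2 ≡ 30² = 900 ≡ 15, 30^4 ≡ 15² = 225 ≡ 48, 30^8 ≡ 48² = 2304 ≡ 3, 30^16 ≡ 3² = 9. Since 22 = 16 + 4 + 2, 30^22 ≡ 9·48·15: 9·48 = 432 ≡ 19, then 19·15 = 285 ≡ 49. So 30^22 ≡ 49 (mod 59).
So φ(29) = φ(30) = 49 while 29 ≠ 30, thus φ is not injective.
A non-injective map from the 59-element set ℤ/59ℤ to itself takes at most 58 distinct values, so it cannot be surjective. So φ is not surjective.
Since φ is not surjective, we determine |image(φ)|. Computing x^22 mod 59 for each x (by repeated squaring, reducing mod 59 at every step), the values φ(0), φ(1), …, φ(58) are: 0, 1, 53, 15, 36, 46, 28, 45, 20, 48, 19, 29, 9, 16, 25, 41, 57, 21, 7, 35, 4, 26, 3, 17, 5, 51, 22, 12, 27, 49, 49, 27, 12, 22, 51, 5, 17, 3, 26, 4, 35, 7, 21, 57, 41, 25, 16, 9, 29, 19, 48, 20, 45, 28, 46, 36, 15, 53, 1.
The distinct values are {0, 1, 3, 4, 5, 7, 9, 12, 15, 16, 17, 19, 20, 21, 22, 25, 26, 27, 28, 29, 35, 36, 41, 45, 46, 48, 49, 51, 53, 57}; there are 30 of them.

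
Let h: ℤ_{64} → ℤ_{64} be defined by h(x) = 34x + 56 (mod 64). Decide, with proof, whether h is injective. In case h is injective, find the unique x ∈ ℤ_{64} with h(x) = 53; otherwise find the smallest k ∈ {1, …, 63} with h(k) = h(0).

We have gcd(34, 64) = 2 > 1. Taking x_1 = 0 and x_2 = 32: h(0) = 56 and h(32) = 34·32 + 56 = 1144 ≡ 56 (mod 64).
So h(0) = h(32) while 0 ≠ 32, so h is not injective.
Since h is not injective, we find the least positive k with h(k) = h(0): this means 34k ≡ 0 (mod 64), i.e. 64 ∣ 34k. Since gcd(34, 64) = 2, dividing through by 2 this holds exactly when 32 ∣ 17k, and as gcd(17, 32) = 1, exactly when 32 ∣ k.
The smallest positive such k is 32.

32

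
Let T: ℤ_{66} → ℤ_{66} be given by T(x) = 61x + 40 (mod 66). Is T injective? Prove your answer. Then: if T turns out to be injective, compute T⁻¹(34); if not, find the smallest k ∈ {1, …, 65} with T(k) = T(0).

Suppose T(u) = T(v) in ℤ_{66}. Then 61u + 40 ≡ 61v + 40 (mod 66), hence 61(u − v) ≡ 0 (mod 66).
Since gcd(61, 66) = 1, 61 is invertible modulo 66, thus u − v ≡ 0 (mod 66), i.e. u = v.
So T is injective.
We now compute 61⁻¹ mod 66 explicitly. Euclid's algorithm: 66 = 1·61 + 5, 61 = 12·5 + 1; back-substituting gives 1 = 13·61 − 12·66, so 61⁻¹ ≡ 13 (mod 66).
Since T is injective, we compute T⁻¹(34): solve 61x + 40 ≡ 34 (mod 66), i.e. 61x ≡ 60 (mod 66).
Multiplying by 61⁻¹ = 13 gives x ≡ 13·60 = 780 = 11·66 + 54 ≡ 54 (mod 66).
Check: T(54) = 61·54 + 40 = 3334 = 50·66 + 34 ≡ 34 (mod 66).

54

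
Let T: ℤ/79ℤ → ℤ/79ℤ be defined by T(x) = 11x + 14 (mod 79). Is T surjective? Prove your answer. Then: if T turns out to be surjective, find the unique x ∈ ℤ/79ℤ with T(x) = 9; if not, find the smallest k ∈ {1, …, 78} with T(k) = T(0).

57

Recall: T is surjective if every y in the codomain equals T(x) for some x in the domain.
Since gcd(11, 79) = 1, 11 is invertible modulo 79. Euclid's algorithm: 79 = 7·11 + 2, 11 = 5·2 + 1; back-substituting gives 1 = 36·11 − 5·79, so 11⁻¹ ≡ 36 (mod 79).
For any y ∈ ℤ/79ℤ, x = 36(y − 14) mod 79 satisfies T(x) = 11·36(y − 14) + 14 ≡ y (since 11·36 ≡ 1 mod 79). So every y has a preimage.
Hence T is surjective.
Since T is surjective, we find T⁻¹(9): we need 11x ≡ 9 − 14 ≡ 74 (mod 79). Using 11⁻¹ = 36: x ≡ 36·74 = 2664 = 33·79 + 57, so x = 57.
Check: T(57) = 11·57 + 14 = 641 = 8·79 + 9 ≡ 9 (mod 79).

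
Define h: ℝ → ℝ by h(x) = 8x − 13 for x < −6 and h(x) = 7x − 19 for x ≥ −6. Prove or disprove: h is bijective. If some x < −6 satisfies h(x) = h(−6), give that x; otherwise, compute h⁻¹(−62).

-49/8

Both pieces are strictly increasing (slopes 8 and 7), so each is injective on its own interval.
The left piece maps (−∞, −6) onto (−∞, −61); the right piece maps [−6, ∞) onto [−61, ∞).
Since −61 = −61, the images partition ℝ: h is injective and surjective, hence bijective.
Because the two images are disjoint, no x < −6 has h(x) = h(−6), so we compute h⁻¹(−62): −62 lies in (−∞, −61), so solve 8x − 13 = −62: x = (−62 + 13)/8 = −49/8.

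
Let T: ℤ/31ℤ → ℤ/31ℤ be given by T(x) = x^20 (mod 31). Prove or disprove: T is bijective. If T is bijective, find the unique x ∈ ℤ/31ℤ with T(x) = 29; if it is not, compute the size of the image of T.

4

T(1) = 1^20 = 1.
T(2): Repeated squaring mod 31: 2^1 ≡ 2, 2^2 ≡ 2² = 4, 2^4 ≡ 4² = 16, 2^8 ≡ 16² = 256 ≡ 8, 2^16 ≡ 8² = 64 ≡ 2. Since 20 = 16 + 4, 2^20 ≡ 2·16: 2·16 = 32 ≡ 1. So 2^20 ≡ 1 (mod 31).
So T(1) = T(2) = 1 while 1 ≠ 2, thus T is not injective, hence not bijective.
Since T is not bijective, we determine |image(T)|. Computing x^20 mod 31 for each x (by repeated squaring, reducing mod 31 at every step), the values T(0), T(1), …, T(30) are: 0, 1, 1, 5, 1, 25, 5, 5, 1, 25, 25, 25, 5, 25, 5, 1, 1, 5, 25, 5, 25, 25, 25, 1, 5, 5, 25, 1, 5, 1, 1.
The distinct values are {0, 1, 5, 25}; there are 4 of them.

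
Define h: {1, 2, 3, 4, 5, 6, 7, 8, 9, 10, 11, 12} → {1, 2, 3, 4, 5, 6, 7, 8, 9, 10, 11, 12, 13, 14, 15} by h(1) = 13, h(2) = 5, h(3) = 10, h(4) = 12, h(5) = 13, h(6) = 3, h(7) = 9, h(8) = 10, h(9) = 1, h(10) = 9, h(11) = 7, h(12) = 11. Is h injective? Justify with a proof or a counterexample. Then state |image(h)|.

h(1) = 13 = h(5) with 1 ≠ 5, so h is not injective.
The image of h is {1, 3, 5, 7, 9, 10, 11, 12, 13}, which has 9 elements.

9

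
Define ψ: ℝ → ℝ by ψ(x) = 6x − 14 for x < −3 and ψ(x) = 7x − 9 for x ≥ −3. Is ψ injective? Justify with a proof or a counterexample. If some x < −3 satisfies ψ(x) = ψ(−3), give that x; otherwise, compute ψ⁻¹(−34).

-10/3

Both pieces are strictly increasing (slopes 6 and 7), so each is injective on its own interval.
The left piece maps (−∞, −3) onto (−∞, −32); the right piece maps [−3, ∞) onto [−30, ∞).
These images are disjoint, so no value is attained by both pieces. Hence ψ is injective.
Because the two images are disjoint, no x < −3 has ψ(x) = ψ(−3), so we compute ψ⁻¹(−34): −34 lies in (−∞, −32), so solve 6x − 14 = −34: x = (−34 + 14)/6 = −10/3.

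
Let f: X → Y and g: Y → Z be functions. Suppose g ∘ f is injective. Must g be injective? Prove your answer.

No. Take X = {1}, Y = {1, 2}, Z = {1, 2}, f(a) = a for each a ∈ X, and g(b) = 1 if b ∈ {1, 2} else g(b) = b.
Then g ∘ f = f is injective (X ⊂ Y and f is the inclusion), but g(1) = g(2) = 1 with 1 ≠ 2, so g is not injective.

not injective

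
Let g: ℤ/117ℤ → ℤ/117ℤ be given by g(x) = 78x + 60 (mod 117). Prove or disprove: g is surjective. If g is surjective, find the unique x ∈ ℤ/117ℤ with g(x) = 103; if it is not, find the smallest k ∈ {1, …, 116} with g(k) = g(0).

3

Since gcd(78, 117) = 39, we have 78x ≡ 0 (mod 39) for all x, so g(x) ≡ 21 (mod 39).
But 0 ≢ 21 (mod 39), so 0 ∈ ℤ/117ℤ has no preimage. Therefore g is not surjective.
Since g is not surjective, we find the least positive k with g(k) = g(0): this means 78k ≡ 0 (mod 117), i.e. 117 ∣ 78k. Since gcd(78, 117) = 39, dividing through by 39 this holds exactly when 3 ∣ 2k, and as gcd(2, 3) = 1, exactly when 3 ∣ k.
The smallest positive such k is 3.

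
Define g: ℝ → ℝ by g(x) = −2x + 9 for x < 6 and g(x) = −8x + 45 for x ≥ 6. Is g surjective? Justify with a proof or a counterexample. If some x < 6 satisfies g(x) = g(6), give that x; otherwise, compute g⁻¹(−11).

7

Both pieces are strictly decreasing (slopes −2 and −8), so each is injective on its own interval.
The left piece maps (−∞, 6) onto (−3, ∞); the right piece maps [6, ∞) onto (−∞, −3].
These images together cover ℝ, so g is surjective.
Because the two images are disjoint, no x < 6 has g(x) = g(6), so we compute g⁻¹(−11): −11 lies in (−∞, −3], so solve −8x + 45 = −11: x = (−11 − 45)/(−8) = 7.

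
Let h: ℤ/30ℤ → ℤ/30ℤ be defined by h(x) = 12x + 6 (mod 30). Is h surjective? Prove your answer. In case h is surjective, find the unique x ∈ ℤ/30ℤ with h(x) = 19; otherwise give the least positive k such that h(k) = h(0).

5

Since gcd(12, 30) = 6, we have 12x ≡ 0 (mod 6) for all x, so h(x) ≡ 0 (mod 6).
But 1 ≢ 0 (mod 6), so 1 ∈ ℤ/30ℤ has no preimage. Thus h is not surjective.
Since h is not surjective, we find the least positive k with h(k) = h(0): this means 12k ≡ 0 (mod 30), i.e. 30 ∣ 12k. Since gcd(12, 30) = 6, dividing through by 6 this holds exactly when 5 ∣ 2k, and as gcd(2, 5) = 1, exactly when 5 ∣ k.
The smallest positive such k is 5.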